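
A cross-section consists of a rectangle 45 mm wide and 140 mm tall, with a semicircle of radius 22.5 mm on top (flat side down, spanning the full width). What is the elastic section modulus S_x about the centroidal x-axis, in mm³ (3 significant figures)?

Treat the section as a set of non-overlapping primitives; coordinates are from the bounding-box lower-left.
Rectangular body: 45 × 140, A = 6 300 mm², y = 70 mm, Ī = 10 290 000 mm⁴.
Semicircular cap: semicircle r = 22.5, A = 795.22 mm², y = 149.55 mm, Ī = 28 130 mm⁴.
Centroid: ȳ = ΣA·y / ΣA = 78.916 mm.
Transfer each piece to the centroidal x-axis using Ī + A·d² with d = y − 78.916:
  rectangular body: d = -8.9157 mm → contributes +10 790 786 mm⁴
  semicircular cap: d = 70.634 mm → contributes +3 995 543 mm⁴
Total I = 14 786 329 mm⁴.
Extreme fibre distance c = 83.584 mm; S = I/c = 176 903 mm³.

S_x ≈ 1.77 × 10⁵ mm³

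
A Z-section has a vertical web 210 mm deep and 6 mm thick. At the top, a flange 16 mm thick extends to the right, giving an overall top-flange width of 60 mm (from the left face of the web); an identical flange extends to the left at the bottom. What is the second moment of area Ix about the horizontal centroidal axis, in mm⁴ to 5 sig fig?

Decompose the section into non-overlapping parts with the origin at the bottom-left of its bounding rectangle.
Web: 6 × 210, A = 1 260 mm², y = 105 mm, Ī = 4 630 500 mm⁴.
Top flange (beyond web): 54 × 16, A = 864 mm², y = 202 mm, Ī = 18 432 mm⁴.
Bottom flange (beyond web): 54 × 16, A = 864 mm², y = 8 mm, Ī = 18 432 mm⁴.
Centroid: ȳ = ΣA·y / ΣA = 105 mm.
Transfer each piece to the horizontal centroidal axis using Ī + A·d² with d = y − 105:
  web: d = 0 mm → contributes +4 630 500 mm⁴
  top flange (beyond web): d = 97 mm → contributes +8 147 808 mm⁴
  bottom flange (beyond web): d = -97 mm → contributes +8 147 808 mm⁴
Total I = 20 926 116 mm⁴.

Ix ≈ 2.0926 × 10⁷ mm⁴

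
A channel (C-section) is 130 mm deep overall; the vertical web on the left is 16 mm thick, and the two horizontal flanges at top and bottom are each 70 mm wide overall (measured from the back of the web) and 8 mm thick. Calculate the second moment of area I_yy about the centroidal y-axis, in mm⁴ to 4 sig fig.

I_yy ≈ 1.002 × 10⁶ mm⁴

Break the section into simple shapes (no overlaps), measuring from the bottom-left corner of the bounding box.
Web: 16 × 130, A = 2 080 mm², x = 8 mm, Ī = 44373.3 mm⁴.
Top flange (beyond web): 54 × 8, A = 432 mm², x = 43 mm, Ī = 104 976 mm⁴.
Bottom flange (beyond web): 54 × 8, A = 432 mm², x = 43 mm, Ī = 104 976 mm⁴.
Centroid: x̄ = ΣA·x / ΣA = 18.2717 mm.
Transfer each piece to the centroidal y-axis using Ī + A·d² with d = x − 18.2717:
  web: d = -10.2717 mm → contributes +263 831 mm⁴
  top flange (beyond web): d = 24.7283 mm → contributes +369 138 mm⁴
  bottom flange (beyond web): d = 24.7283 mm → contributes +369 138 mm⁴
Total I = 1 002 108 mm⁴.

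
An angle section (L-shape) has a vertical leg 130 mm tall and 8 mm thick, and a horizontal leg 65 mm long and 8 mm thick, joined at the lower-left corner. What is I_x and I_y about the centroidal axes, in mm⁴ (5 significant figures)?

Treat the section as a set of non-overlapping primitives; coordinates are from the bounding-box lower-left.
Vertical leg: 8 × 130, A = 1 040 mm², y = 65 mm, Ī = 1 464 667 mm⁴.
Horizontal leg (remainder): 57 × 8, A = 456 mm², y = 4 mm, Ī = 2 432 mm⁴.
Centroid: ȳ = ΣA·y / ΣA = 46.40642 mm.
Transfer each piece to the centroidal x-axis using Ī + A·d² with d = y − 46.40642:
  vertical leg: d = 18.59358 mm → contributes +1 824 217 mm⁴
  horizontal leg (remainder): d = -42.40642 mm → contributes +822458.7 mm⁴
Total I = 2 646 676 mm⁴.
For the y-axis: x̄ = 13.90642 mm.
Repeating about the centroidal y-axis gives I_y = 463845.6 mm⁴.

I_x ≈ 2.6467 × 10⁶ mm⁴, I_y ≈ 4.6385 × 10⁵ mm⁴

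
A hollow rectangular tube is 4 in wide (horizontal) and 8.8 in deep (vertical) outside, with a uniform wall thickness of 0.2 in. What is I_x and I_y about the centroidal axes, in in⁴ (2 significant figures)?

I_x ≈ 49 in⁴, I_y ≈ 14 in⁴

Treat the section as a set of non-overlapping primitives; coordinates are from the bounding-box lower-left.
Outer rectangle: 4 × 8.8, A = 35.2 in², y = 4.4 in, Ī = 227.2 in⁴.
Inner void (subtracted): 3.6 × 8.4, A = 30.24 in², y = 4.4 in, Ī = 177.8 in⁴.
By symmetry the centroid is at mid-height, ȳ = 4.4 in.
All pieces are centred on the centroidal x-axis, so I = ΣĪ (holes subtracted) = 49.35 in⁴.
Repeating about the centroidal y-axis gives I_y = 14.27 in⁴.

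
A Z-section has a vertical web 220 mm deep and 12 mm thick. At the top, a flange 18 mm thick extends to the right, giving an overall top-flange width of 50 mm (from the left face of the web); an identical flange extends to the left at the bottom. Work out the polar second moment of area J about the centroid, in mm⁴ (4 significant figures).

Split into non-overlapping primitives; take the origin at the lower-left of the bounding box.
Web: 12 × 220, A = 2 640 mm², y = 110 mm, Ī = 10 648 000 mm⁴.
Top flange (beyond web): 38 × 18, A = 684 mm², y = 211 mm, Ī = 18 468 mm⁴.
Bottom flange (beyond web): 38 × 18, A = 684 mm², y = 9 mm, Ī = 18 468 mm⁴.
Centroid: ȳ = ΣA·y / ΣA = 110 mm.
Transfer each piece to the centroidal x-axis using Ī + A·d² with d = y − 110:
  web: d = 0 mm → contributes +10 648 000 mm⁴
  top flange (beyond web): d = 101 mm → contributes +6 995 952 mm⁴
  bottom flange (beyond web): d = -101 mm → contributes +6 995 952 mm⁴
Total I = 24 639 904 mm⁴.
For the y-axis: x̄ = 44 mm.
Repeating about the centroidal y-axis gives I_y = 1 051 296 mm⁴.
Polar second moment: J = I_x + I_y = 25 691 200 mm⁴.

J ≈ 2.569 × 10⁷ mm⁴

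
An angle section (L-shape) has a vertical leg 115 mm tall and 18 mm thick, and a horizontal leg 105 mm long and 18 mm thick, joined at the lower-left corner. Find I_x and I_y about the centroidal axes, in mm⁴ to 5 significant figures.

Split into non-overlapping primitives; take the origin at the lower-left of the bounding box.
Vertical leg: 18 × 115, A = 2 070 mm², y = 57.5 mm, Ī = 2 281 313 mm⁴.
Horizontal leg (remainder): 87 × 18, A = 1 566 mm², y = 9 mm, Ī = 42 282 mm⁴.
Centroid: ȳ = ΣA·y / ΣA = 36.61139 mm.
Transfer each piece to the centroidal x-axis using Ī + A·d² with d = y − 36.61139:
  vertical leg: d = 20.88861 mm → contributes +3 184 524 mm⁴
  horizontal leg (remainder): d = -27.61139 mm → contributes +1 236 183 mm⁴
Total I = 4 420 707 mm⁴.
For the y-axis: x̄ = 31.61139 mm.
Repeating about the centroidal y-axis gives I_y = 3 500 937 mm⁴.

I_x ≈ 4.4207 × 10⁶ mm⁴, I_y ≈ 3.5009 × 10⁶ mm⁴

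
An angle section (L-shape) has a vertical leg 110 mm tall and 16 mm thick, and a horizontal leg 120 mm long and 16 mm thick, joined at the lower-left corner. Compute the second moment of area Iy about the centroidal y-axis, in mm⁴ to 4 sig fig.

Decompose the section into non-overlapping parts with the origin at the bottom-left of its bounding rectangle.
Vertical leg: 16 × 110, A = 1 760 mm², x = 8 mm, Ī = 37546.7 mm⁴.
Horizontal leg (remainder): 104 × 16, A = 1 664 mm², x = 68 mm, Ī = 1 499 819 mm⁴.
Centroid: x̄ = ΣA·x / ΣA = 37.1589 mm.
Transfer each piece to the centroidal y-axis using Ī + A·d² with d = x − 37.1589:
  vertical leg: d = -29.1589 mm → contributes +1 533 969 mm⁴
  horizontal leg (remainder): d = 30.8411 mm → contributes +3 082 573 mm⁴
Total I = 4 616 543 mm⁴.

Iy ≈ 4.617 × 10⁶ mm⁴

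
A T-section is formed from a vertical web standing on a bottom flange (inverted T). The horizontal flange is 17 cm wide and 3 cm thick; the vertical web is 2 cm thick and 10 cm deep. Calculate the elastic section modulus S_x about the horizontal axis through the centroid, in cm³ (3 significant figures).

S_x ≈ 84.0 cm³

Decompose the section into non-overlapping parts with the origin at the bottom-left of its bounding rectangle.
Flange: 17 × 3, A = 51 cm², y = 1.5 cm, Ī = 38.25 cm⁴.
Web: 2 × 10, A = 20 cm², y = 8 cm, Ī = 166.67 cm⁴.
Centroid: ȳ = ΣA·y / ΣA = 3.331 cm.
Transfer each piece to the horizontal axis through the centroid using Ī + A·d² with d = y − 3.331:
  flange: d = -1.831 cm → contributes +209.23 cm⁴
  web: d = 4.669 cm → contributes +602.66 cm⁴
Total I = 811.89 cm⁴.
Extreme fibre distance c = 9.669 cm; S = I/c = 83.968 cm³.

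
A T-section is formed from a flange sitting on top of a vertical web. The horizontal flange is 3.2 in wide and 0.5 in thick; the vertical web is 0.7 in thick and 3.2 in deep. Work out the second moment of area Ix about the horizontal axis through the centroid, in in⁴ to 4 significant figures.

Ix ≈ 5.139 in⁴

Decompose the section into non-overlapping parts with the origin at the bottom-left of its bounding rectangle.
Flange: 3.2 × 0.5, A = 1.6 in², y = 3.45 in, Ī = 0.0333333 in⁴.
Web: 0.7 × 3.2, A = 2.24 in², y = 1.6 in, Ī = 1.91147 in⁴.
Centroid: ȳ = ΣA·y / ΣA = 2.37083 in.
Transfer each piece to the horizontal axis through the centroid using Ī + A·d² with d = y − 2.37083:
  flange: d = 1.07917 in → contributes +1.89669 in⁴
  web: d = -0.770833 in → contributes +3.24244 in⁴
Total I = 5.13913 in⁴.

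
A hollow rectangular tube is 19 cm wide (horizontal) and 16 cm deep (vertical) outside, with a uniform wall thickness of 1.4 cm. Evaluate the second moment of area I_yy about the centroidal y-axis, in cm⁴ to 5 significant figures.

I_yy ≈ 4468.7 cm⁴

Treat the section as a set of non-overlapping primitives; coordinates are from the bounding-box lower-left.
Outer rectangle: 19 × 16, A = 304 cm², x = 9.5 cm, Ī = 9145.333 cm⁴.
Inner void (subtracted): 16.2 × 13.2, A = 213.84 cm², x = 9.5 cm, Ī = 4676.681 cm⁴.
By symmetry the centroid is at mid-width, x̄ = 9.5 cm.
All pieces are centred on the centroidal y-axis, so I = ΣĪ (holes subtracted) = 4468.653 cm⁴.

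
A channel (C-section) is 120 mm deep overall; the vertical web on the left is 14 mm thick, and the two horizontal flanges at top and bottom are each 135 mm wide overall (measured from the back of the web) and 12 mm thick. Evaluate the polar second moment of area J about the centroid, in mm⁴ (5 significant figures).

Treat the section as a set of non-overlapping primitives; coordinates are from the bounding-box lower-left.
Web: 14 × 120, A = 1 680 mm², y = 60 mm, Ī = 2 016 000 mm⁴.
Top flange (beyond web): 121 × 12, A = 1 452 mm², y = 114 mm, Ī = 17 424 mm⁴.
Bottom flange (beyond web): 121 × 12, A = 1 452 mm², y = 6 mm, Ī = 17 424 mm⁴.
By symmetry the centroid is at mid-height, ȳ = 60 mm.
Transfer each piece to the centroidal x-axis using Ī + A·d² with d = y − 60:
  web: d = 0 mm → contributes +2 016 000 mm⁴
  top flange (beyond web): d = 54 mm → contributes +4 251 456 mm⁴
  bottom flange (beyond web): d = -54 mm → contributes +4 251 456 mm⁴
Total I = 10 518 912 mm⁴.
For the y-axis: x̄ = 49.76178 mm.
Repeating about the centroidal y-axis gives I_y = 8 419 748 mm⁴.
Polar second moment: J = I_x + I_y = 18 938 660 mm⁴.

J ≈ 1.8939 × 10⁷ mm⁴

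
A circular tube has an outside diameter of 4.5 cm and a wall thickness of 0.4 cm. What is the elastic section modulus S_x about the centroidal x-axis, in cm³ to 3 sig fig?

Treat the section as a set of non-overlapping primitives; coordinates are from the bounding-box lower-left.
Outer circle: ⌀4.5, A = 15.904 cm², y = 2.25 cm, Ī = 20.129 cm⁴.
Bore (subtracted): ⌀3.7, A = 10.752 cm², y = 2.25 cm, Ī = 9.1998 cm⁴.
By symmetry the centroid is at mid-height, ȳ = 2.25 cm.
All pieces are centred on the centroidal x-axis, so I = ΣĪ (holes subtracted) = 10.929 cm⁴.
Extreme fibre distance c = 2.25 cm; S = I/c = 4.8574 cm³.

S_x ≈ 4.86 cm³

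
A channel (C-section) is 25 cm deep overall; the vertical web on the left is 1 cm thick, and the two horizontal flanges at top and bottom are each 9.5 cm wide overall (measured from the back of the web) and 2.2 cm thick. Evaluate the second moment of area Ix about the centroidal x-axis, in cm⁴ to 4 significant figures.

Ix ≈ 6178 cm⁴

Break the section into simple shapes (no overlaps), measuring from the bottom-left corner of the bounding box.
Web: 1 × 25, A = 25 cm², y = 12.5 cm, Ī = 1302.08 cm⁴.
Top flange (beyond web): 8.5 × 2.2, A = 18.7 cm², y = 23.9 cm, Ī = 7.54233 cm⁴.
Bottom flange (beyond web): 8.5 × 2.2, A = 18.7 cm², y = 1.1 cm, Ī = 7.54233 cm⁴.
By symmetry the centroid is at mid-height, ȳ = 12.5 cm.
Transfer each piece to the centroidal x-axis using Ī + A·d² with d = y − 12.5:
  web: d = 0 cm → contributes +1302.08 cm⁴
  top flange (beyond web): d = 11.4 cm → contributes +2437.79 cm⁴
  bottom flange (beyond web): d = -11.4 cm → contributes +2437.79 cm⁴
Total I = 6177.67 cm⁴.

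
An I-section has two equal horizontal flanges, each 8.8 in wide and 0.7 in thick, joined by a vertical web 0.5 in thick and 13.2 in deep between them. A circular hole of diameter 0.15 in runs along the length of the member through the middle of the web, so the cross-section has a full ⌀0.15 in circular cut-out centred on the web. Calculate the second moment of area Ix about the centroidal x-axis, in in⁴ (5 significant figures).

Split into non-overlapping primitives; take the origin at the lower-left of the bounding box.
Bottom flange: 8.8 × 0.7, A = 6.16 in², y = 0.35 in, Ī = 0.2515333 in⁴.
Web: 0.5 × 13.2, A = 6.6 in², y = 7.3 in, Ī = 95.832 in⁴.
Top flange: 8.8 × 0.7, A = 6.16 in², y = 14.25 in, Ī = 0.2515333 in⁴.
Hole (subtracted): ⌀0.15, A = 0.01767146 in², y = 7.3 in, Ī = 0.00002485049 in⁴.
By symmetry the centroid is at mid-height, ȳ = 7.3 in.
Transfer each piece to the centroidal x-axis using Ī + A·d² with d = y − 7.3:
  bottom flange: d = -6.95 in → contributes +297.7949 in⁴
  web: d = 0 in → contributes +95.832 in⁴
  top flange: d = 6.95 in → contributes +297.7949 in⁴
  hole: d = 0 in → contributes −0.00002485049 in⁴
Total I = 691.4218 in⁴.

Ix ≈ 691.42 in⁴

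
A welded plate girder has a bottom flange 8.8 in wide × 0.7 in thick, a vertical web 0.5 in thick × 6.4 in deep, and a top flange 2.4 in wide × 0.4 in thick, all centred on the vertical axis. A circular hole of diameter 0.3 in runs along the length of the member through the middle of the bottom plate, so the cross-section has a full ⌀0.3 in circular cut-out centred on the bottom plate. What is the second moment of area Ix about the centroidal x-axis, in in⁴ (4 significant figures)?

Ix ≈ 66.16 in⁴

Decompose the section into non-overlapping parts with the origin at the bottom-left of its bounding rectangle.
Bottom plate: 8.8 × 0.7, A = 6.16 in², y = 0.35 in, Ī = 0.251533 in⁴.
Web plate: 0.5 × 6.4, A = 3.2 in², y = 3.9 in, Ī = 10.9227 in⁴.
Top plate: 2.4 × 0.4, A = 0.96 in², y = 7.3 in, Ī = 0.0128 in⁴.
Hole (subtracted): ⌀0.3, A = 0.0706858 in², y = 0.35 in, Ī = 0.000397608 in⁴.
Centroid: ȳ = ΣA·y / ΣA = 2.10934 in.
Transfer each piece to the centroidal x-axis using Ī + A·d² with d = y − 2.10934:
  bottom plate: d = -1.75934 in → contributes +19.3184 in⁴
  web plate: d = 1.79066 in → contributes +21.1834 in⁴
  top plate: d = 5.19066 in → contributes +25.8781 in⁴
  hole: d = -1.75934 in → contributes −0.219189 in⁴
Total I = 66.1606 in⁴.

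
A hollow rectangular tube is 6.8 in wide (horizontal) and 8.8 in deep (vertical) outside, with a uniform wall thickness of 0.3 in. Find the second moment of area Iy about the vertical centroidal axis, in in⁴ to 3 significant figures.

Iy ≈ 67.7 in⁴

Split into non-overlapping primitives; take the origin at the lower-left of the bounding box.
Outer rectangle: 6.8 × 8.8, A = 59.84 in², x = 3.4 in, Ī = 230.58 in⁴.
Inner void (subtracted): 6.2 × 8.2, A = 50.84 in², x = 3.4 in, Ī = 162.86 in⁴.
By symmetry the centroid is at mid-width, x̄ = 3.4 in.
All pieces are centred on the vertical centroidal axis, so I = ΣĪ (holes subtracted) = 67.726 in⁴.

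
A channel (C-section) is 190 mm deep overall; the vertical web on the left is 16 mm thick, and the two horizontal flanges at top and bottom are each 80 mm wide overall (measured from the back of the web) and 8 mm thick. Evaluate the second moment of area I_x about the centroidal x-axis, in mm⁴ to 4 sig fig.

I_x ≈ 1.763 × 10⁷ mm⁴

Break the section into simple shapes (no overlaps), measuring from the bottom-left corner of the bounding box.
Web: 16 × 190, A = 3 040 mm², y = 95 mm, Ī = 9 145 333 mm⁴.
Top flange (beyond web): 64 × 8, A = 512 mm², y = 186 mm, Ī = 2730.67 mm⁴.
Bottom flange (beyond web): 64 × 8, A = 512 mm², y = 4 mm, Ī = 2730.67 mm⁴.
By symmetry the centroid is at mid-height, ȳ = 95 mm.
Transfer each piece to the centroidal x-axis using Ī + A·d² with d = y − 95:
  web: d = 0 mm → contributes +9 145 333 mm⁴
  top flange (beyond web): d = 91 mm → contributes +4 242 603 mm⁴
  bottom flange (beyond web): d = -91 mm → contributes +4 242 603 mm⁴
Total I = 17 630 539 mm⁴.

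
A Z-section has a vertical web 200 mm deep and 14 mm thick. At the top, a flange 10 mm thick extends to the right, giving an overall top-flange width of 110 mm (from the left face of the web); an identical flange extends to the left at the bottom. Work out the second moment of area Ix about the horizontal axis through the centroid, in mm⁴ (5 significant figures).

Decompose the section into non-overlapping parts with the origin at the bottom-left of its bounding rectangle.
Web: 14 × 200, A = 2 800 mm², y = 100 mm, Ī = 9 333 333 mm⁴.
Top flange (beyond web): 96 × 10, A = 960 mm², y = 195 mm, Ī = 8 000 mm⁴.
Bottom flange (beyond web): 96 × 10, A = 960 mm², y = 5 mm, Ī = 8 000 mm⁴.
Centroid: ȳ = ΣA·y / ΣA = 100 mm.
Transfer each piece to the horizontal axis through the centroid using Ī + A·d² with d = y − 100:
  web: d = 0 mm → contributes +9 333 333 mm⁴
  top flange (beyond web): d = 95 mm → contributes +8 672 000 mm⁴
  bottom flange (beyond web): d = -95 mm → contributes +8 672 000 mm⁴
Total I = 26 677 333 mm⁴.

Ix ≈ 2.6677 × 10⁷ mm⁴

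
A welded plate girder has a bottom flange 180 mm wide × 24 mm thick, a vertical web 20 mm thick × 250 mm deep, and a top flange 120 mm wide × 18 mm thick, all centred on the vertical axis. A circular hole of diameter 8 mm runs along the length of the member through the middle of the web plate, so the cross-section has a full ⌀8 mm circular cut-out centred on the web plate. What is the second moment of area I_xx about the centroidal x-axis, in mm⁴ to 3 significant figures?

Break the section into simple shapes (no overlaps), measuring from the bottom-left corner of the bounding box.
Bottom plate: 180 × 24, A = 4 320 mm², y = 12 mm, Ī = 207 360 mm⁴.
Web plate: 20 × 250, A = 5 000 mm², y = 149 mm, Ī = 26 041 667 mm⁴.
Top plate: 120 × 18, A = 2 160 mm², y = 283 mm, Ī = 58 320 mm⁴.
Hole (subtracted): ⌀8, A = 50.265 mm², y = 149 mm, Ī = 201.06 mm⁴.
Centroid: ȳ = ΣA·y / ΣA = 122.54 mm.
Transfer each piece to the centroidal x-axis using Ī + A·d² with d = y − 122.54:
  bottom plate: d = -110.54 mm → contributes +52 996 407 mm⁴
  web plate: d = 26.457 mm → contributes +29 541 612 mm⁴
  top plate: d = 160.46 mm → contributes +55 670 863 mm⁴
  hole: d = 26.457 mm → contributes −35 386 mm⁴
Total I = 138 173 496 mm⁴.

I_xx ≈ 1.38 × 10⁸ mm⁴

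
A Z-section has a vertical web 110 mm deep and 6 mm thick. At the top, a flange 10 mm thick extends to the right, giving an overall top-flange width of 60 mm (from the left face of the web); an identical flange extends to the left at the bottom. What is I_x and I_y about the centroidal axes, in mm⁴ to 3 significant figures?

I_x ≈ 3.37 × 10⁶ mm⁴, I_y ≈ 1.24 × 10⁶ mm⁴

Treat the section as a set of non-overlapping primitives; coordinates are from the bounding-box lower-left.
Web: 6 × 110, A = 660 mm², y = 55 mm, Ī = 665 500 mm⁴.
Top flange (beyond web): 54 × 10, A = 540 mm², y = 105 mm, Ī = 4 500 mm⁴.
Bottom flange (beyond web): 54 × 10, A = 540 mm², y = 5 mm, Ī = 4 500 mm⁴.
Centroid: ȳ = ΣA·y / ΣA = 55 mm.
Transfer each piece to the centroidal x-axis using Ī + A·d² with d = y − 55:
  web: d = 0 mm → contributes +665 500 mm⁴
  top flange (beyond web): d = 50 mm → contributes +1 354 500 mm⁴
  bottom flange (beyond web): d = -50 mm → contributes +1 354 500 mm⁴
Total I = 3 374 500 mm⁴.
For the y-axis: x̄ = 57 mm.
Repeating about the centroidal y-axis gives I_y = 1 236 420 mm⁴.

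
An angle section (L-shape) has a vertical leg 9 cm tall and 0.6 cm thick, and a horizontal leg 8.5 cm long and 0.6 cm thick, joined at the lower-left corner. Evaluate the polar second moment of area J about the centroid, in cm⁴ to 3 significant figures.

J ≈ 152 cm⁴

Split into non-overlapping primitives; take the origin at the lower-left of the bounding box.
Vertical leg: 0.6 × 9, A = 5.4 cm², y = 4.5 cm, Ī = 36.45 cm⁴.
Horizontal leg (remainder): 7.9 × 0.6, A = 4.74 cm², y = 0.3 cm, Ī = 0.1422 cm⁴.
Centroid: ȳ = ΣA·y / ΣA = 2.5367 cm.
Transfer each piece to the centroidal x-axis using Ī + A·d² with d = y − 2.5367:
  vertical leg: d = 1.9633 cm → contributes +57.265 cm⁴
  horizontal leg (remainder): d = -2.2367 cm → contributes +23.855 cm⁴
Total I = 81.12 cm⁴.
For the y-axis: x̄ = 2.2867 cm.
Repeating about the centroidal y-axis gives I_y = 70.408 cm⁴.
Polar second moment: J = I_x + I_y = 151.53 cm⁴.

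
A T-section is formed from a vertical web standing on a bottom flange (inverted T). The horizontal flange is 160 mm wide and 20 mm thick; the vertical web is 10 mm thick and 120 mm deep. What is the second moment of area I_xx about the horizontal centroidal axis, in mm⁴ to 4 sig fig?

Decompose the section into non-overlapping parts with the origin at the bottom-left of its bounding rectangle.
Flange: 160 × 20, A = 3 200 mm², y = 10 mm, Ī = 106 667 mm⁴.
Web: 10 × 120, A = 1 200 mm², y = 80 mm, Ī = 1 440 000 mm⁴.
Centroid: ȳ = ΣA·y / ΣA = 29.0909 mm.
Transfer each piece to the horizontal centroidal axis using Ī + A·d² with d = y − 29.0909:
  flange: d = -19.0909 mm → contributes +1 272 948 mm⁴
  web: d = 50.9091 mm → contributes +4 550 083 mm⁴
Total I = 5 823 030 mm⁴.

I_xx ≈ 5.823 × 10⁶ mm⁴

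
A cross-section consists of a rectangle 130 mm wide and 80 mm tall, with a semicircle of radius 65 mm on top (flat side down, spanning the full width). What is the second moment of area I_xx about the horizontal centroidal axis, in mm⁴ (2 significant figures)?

I_xx ≈ 2.6 × 10⁷ mm⁴

Break the section into simple shapes (no overlaps), measuring from the bottom-left corner of the bounding box.
Rectangular body: 130 × 80, A = 10 400 mm², y = 40 mm, Ī = 5 546 667 mm⁴.
Semicircular cap: semicircle r = 65, A = 6 637 mm², y = 107.6 mm, Ī = 1 959 230 mm⁴.
Centroid: ȳ = ΣA·y / ΣA = 66.33 mm.
Transfer each piece to the horizontal centroidal axis using Ī + A·d² with d = y − 66.33:
  rectangular body: d = -26.33 mm → contributes +12 755 823 mm⁴
  semicircular cap: d = 41.26 mm → contributes +13 256 440 mm⁴
Total I = 26 012 262 mm⁴.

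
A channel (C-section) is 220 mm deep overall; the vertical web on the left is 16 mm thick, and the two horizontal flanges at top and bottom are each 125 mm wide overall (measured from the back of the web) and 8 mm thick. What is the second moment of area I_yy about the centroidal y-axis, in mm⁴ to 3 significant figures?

I_yy ≈ 6.36 × 10⁶ mm⁴

Split into non-overlapping primitives; take the origin at the lower-left of the bounding box.
Web: 16 × 220, A = 3 520 mm², x = 8 mm, Ī = 75 093 mm⁴.
Top flange (beyond web): 109 × 8, A = 872 mm², x = 70.5 mm, Ī = 863 353 mm⁴.
Bottom flange (beyond web): 109 × 8, A = 872 mm², x = 70.5 mm, Ī = 863 353 mm⁴.
Centroid: x̄ = ΣA·x / ΣA = 28.707 mm.
Transfer each piece to the centroidal y-axis using Ī + A·d² with d = x − 28.707:
  web: d = -20.707 mm → contributes +1 584 353 mm⁴
  top flange (beyond web): d = 41.793 mm → contributes +2 386 459 mm⁴
  bottom flange (beyond web): d = 41.793 mm → contributes +2 386 459 mm⁴
Total I = 6 357 270 mm⁴.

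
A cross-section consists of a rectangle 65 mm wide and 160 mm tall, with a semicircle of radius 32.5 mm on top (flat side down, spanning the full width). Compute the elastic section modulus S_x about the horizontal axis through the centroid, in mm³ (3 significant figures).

Split into non-overlapping primitives; take the origin at the lower-left of the bounding box.
Rectangular body: 65 × 160, A = 10 400 mm², y = 80 mm, Ī = 22 186 667 mm⁴.
Semicircular cap: semicircle r = 32.5, A = 1659.2 mm², y = 173.79 mm, Ī = 122 452 mm⁴.
Centroid: ȳ = ΣA·y / ΣA = 92.905 mm.
Transfer each piece to the horizontal axis through the centroid using Ī + A·d² with d = y − 92.905:
  rectangular body: d = -12.905 mm → contributes +23 918 546 mm⁴
  semicircular cap: d = 80.889 mm → contributes +10 978 317 mm⁴
Total I = 34 896 863 mm⁴.
Extreme fibre distance c = 99.595 mm; S = I/c = 350 386 mm³.

S_x ≈ 3.50 × 10⁵ mm³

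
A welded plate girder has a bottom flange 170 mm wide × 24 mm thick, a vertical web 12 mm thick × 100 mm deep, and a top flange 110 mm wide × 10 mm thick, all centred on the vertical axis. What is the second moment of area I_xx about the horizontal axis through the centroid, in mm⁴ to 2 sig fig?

I_xx ≈ 1.4 × 10⁷ mm⁴

Break the section into simple shapes (no overlaps), measuring from the bottom-left corner of the bounding box.
Bottom plate: 170 × 24, A = 4 080 mm², y = 12 mm, Ī = 195 840 mm⁴.
Web plate: 12 × 100, A = 1 200 mm², y = 74 mm, Ī = 1 000 000 mm⁴.
Top plate: 110 × 10, A = 1 100 mm², y = 129 mm, Ī = 9 167 mm⁴.
Centroid: ȳ = ΣA·y / ΣA = 43.83 mm.
Transfer each piece to the horizontal axis through the centroid using Ī + A·d² with d = y − 43.83:
  bottom plate: d = -31.83 mm → contributes +4 330 489 mm⁴
  web plate: d = 30.17 mm → contributes +2 091 996 mm⁴
  top plate: d = 85.17 mm → contributes +7 987 766 mm⁴
Total I = 14 410 251 mm⁴.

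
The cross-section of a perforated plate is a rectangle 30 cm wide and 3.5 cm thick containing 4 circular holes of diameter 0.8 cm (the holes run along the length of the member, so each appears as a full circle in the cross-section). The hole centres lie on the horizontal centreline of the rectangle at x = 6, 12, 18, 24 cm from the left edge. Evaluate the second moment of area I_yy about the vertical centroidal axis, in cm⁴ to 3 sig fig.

Split into non-overlapping primitives; take the origin at the lower-left of the bounding box.
Plate: 30 × 3.5, A = 105 cm², x = 15 cm, Ī = 7 875 cm⁴.
Hole 1 (subtracted): ⌀0.8, A = 0.50265 cm², x = 6 cm, Ī = 0.020106 cm⁴.
Hole 2 (subtracted): ⌀0.8, A = 0.50265 cm², x = 12 cm, Ī = 0.020106 cm⁴.
Hole 3 (subtracted): ⌀0.8, A = 0.50265 cm², x = 18 cm, Ī = 0.020106 cm⁴.
Hole 4 (subtracted): ⌀0.8, A = 0.50265 cm², x = 24 cm, Ī = 0.020106 cm⁴.
By symmetry the centroid is at mid-width, x̄ = 15 cm.
Transfer each piece to the vertical centroidal axis using Ī + A·d² with d = x − 15:
  plate: d = 0 cm → contributes +7 875 cm⁴
  hole 1: d = -9 cm → contributes −40.735 cm⁴
  hole 2: d = -3 cm → contributes −4.544 cm⁴
  hole 3: d = 3 cm → contributes −4.544 cm⁴
  hole 4: d = 9 cm → contributes −40.735 cm⁴
Total I = 7784.4 cm⁴.

I_yy ≈ 7780 cm⁴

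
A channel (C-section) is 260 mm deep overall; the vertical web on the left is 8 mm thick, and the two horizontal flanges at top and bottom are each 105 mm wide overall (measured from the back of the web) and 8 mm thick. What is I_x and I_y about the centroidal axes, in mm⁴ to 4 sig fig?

I_x ≈ 3.637 × 10⁷ mm⁴, I_y ≈ 3.678 × 10⁶ mm⁴

Break the section into simple shapes (no overlaps), measuring from the bottom-left corner of the bounding box.
Web: 8 × 260, A = 2 080 mm², y = 130 mm, Ī = 11 717 333 mm⁴.
Top flange (beyond web): 97 × 8, A = 776 mm², y = 256 mm, Ī = 4138.67 mm⁴.
Bottom flange (beyond web): 97 × 8, A = 776 mm², y = 4 mm, Ī = 4138.67 mm⁴.
By symmetry the centroid is at mid-height, ȳ = 130 mm.
Transfer each piece to the centroidal x-axis using Ī + A·d² with d = y − 130:
  web: d = 0 mm → contributes +11 717 333 mm⁴
  top flange (beyond web): d = 126 mm → contributes +12 323 915 mm⁴
  bottom flange (beyond web): d = -126 mm → contributes +12 323 915 mm⁴
Total I = 36 365 163 mm⁴.
For the y-axis: x̄ = 26.4339 mm.
Repeating about the centroidal y-axis gives I_y = 3 677 775 mm⁴.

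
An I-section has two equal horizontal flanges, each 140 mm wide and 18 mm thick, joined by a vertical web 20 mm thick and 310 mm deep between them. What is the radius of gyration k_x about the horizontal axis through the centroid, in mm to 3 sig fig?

Split into non-overlapping primitives; take the origin at the lower-left of the bounding box.
Bottom flange: 140 × 18, A = 2 520 mm², y = 9 mm, Ī = 68 040 mm⁴.
Web: 20 × 310, A = 6 200 mm², y = 173 mm, Ī = 49 651 667 mm⁴.
Top flange: 140 × 18, A = 2 520 mm², y = 337 mm, Ī = 68 040 mm⁴.
By symmetry the centroid is at mid-height, ȳ = 173 mm.
Transfer each piece to the horizontal axis through the centroid using Ī + A·d² with d = y − 173:
  bottom flange: d = -164 mm → contributes +67 845 960 mm⁴
  web: d = 0 mm → contributes +49 651 667 mm⁴
  top flange: d = 164 mm → contributes +67 845 960 mm⁴
Total I = 185 343 587 mm⁴.
Radius of gyration: k = √(I/A) = √(185 343 587 / 11 240) = 128.41 mm.

k_x ≈ 128 mm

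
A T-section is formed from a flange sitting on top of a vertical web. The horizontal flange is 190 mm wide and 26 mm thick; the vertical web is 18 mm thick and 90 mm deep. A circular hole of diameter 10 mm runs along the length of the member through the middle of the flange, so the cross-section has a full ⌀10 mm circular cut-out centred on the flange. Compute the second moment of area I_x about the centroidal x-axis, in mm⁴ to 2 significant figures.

Treat the section as a set of non-overlapping primitives; coordinates are from the bounding-box lower-left.
Flange: 190 × 26, A = 4 940 mm², y = 103 mm, Ī = 278 287 mm⁴.
Web: 18 × 90, A = 1 620 mm², y = 45 mm, Ī = 1 093 500 mm⁴.
Hole (subtracted): ⌀10, A = 78.54 mm², y = 103 mm, Ī = 490.9 mm⁴.
Centroid: ȳ = ΣA·y / ΣA = 88.5 mm.
Transfer each piece to the centroidal x-axis using Ī + A·d² with d = y − 88.5:
  flange: d = 14.5 mm → contributes +1 316 454 mm⁴
  web: d = -43.5 mm → contributes +4 159 405 mm⁴
  hole: d = 14.5 mm → contributes −16 996 mm⁴
Total I = 5 458 863 mm⁴.

I_x ≈ 5.5 × 10⁶ mm⁴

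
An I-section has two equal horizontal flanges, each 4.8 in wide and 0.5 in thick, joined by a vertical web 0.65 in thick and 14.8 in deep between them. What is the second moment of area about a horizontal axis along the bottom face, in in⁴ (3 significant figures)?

Split into non-overlapping primitives; take the origin at the lower-left of the bounding box.
Bottom flange: 4.8 × 0.5, A = 2.4 in², y = 0.25 in, Ī = 0.05 in⁴.
Web: 0.65 × 14.8, A = 9.62 in², y = 7.9 in, Ī = 175.6 in⁴.
Top flange: 4.8 × 0.5, A = 2.4 in², y = 15.55 in, Ī = 0.05 in⁴.
Transfer each piece to the base of the section using Ī + A·d² with d = y − 0:
  bottom flange: d = 0.25 in → contributes +0.2 in⁴
  web: d = 7.9 in → contributes +775.98 in⁴
  top flange: d = 15.55 in → contributes +580.38 in⁴
Total I = 1356.6 in⁴.

I_base ≈ 1360 in⁴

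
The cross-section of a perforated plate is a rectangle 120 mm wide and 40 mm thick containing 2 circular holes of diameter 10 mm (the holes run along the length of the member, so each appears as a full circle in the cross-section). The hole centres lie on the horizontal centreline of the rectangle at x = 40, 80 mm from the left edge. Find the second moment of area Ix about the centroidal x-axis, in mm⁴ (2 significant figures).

Treat the section as a set of non-overlapping primitives; coordinates are from the bounding-box lower-left.
Plate: 120 × 40, A = 4 800 mm², y = 20 mm, Ī = 640 000 mm⁴.
Hole 1 (subtracted): ⌀10, A = 78.54 mm², y = 20 mm, Ī = 490.9 mm⁴.
Hole 2 (subtracted): ⌀10, A = 78.54 mm², y = 20 mm, Ī = 490.9 mm⁴.
By symmetry the centroid is at mid-height, ȳ = 20 mm.
All pieces are centred on the centroidal x-axis, so I = ΣĪ (holes subtracted) = 639 018 mm⁴.

Ix ≈ 6.4 × 10⁵ mm⁴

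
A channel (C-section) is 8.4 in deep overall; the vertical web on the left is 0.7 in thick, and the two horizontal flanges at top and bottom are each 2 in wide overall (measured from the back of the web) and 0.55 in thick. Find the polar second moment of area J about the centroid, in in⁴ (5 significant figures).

J ≈ 58.232 in⁴

Treat the section as a set of non-overlapping primitives; coordinates are from the bounding-box lower-left.
Web: 0.7 × 8.4, A = 5.88 in², y = 4.2 in, Ī = 34.5744 in⁴.
Top flange (beyond web): 1.3 × 0.55, A = 0.715 in², y = 8.125 in, Ī = 0.01802396 in⁴.
Bottom flange (beyond web): 1.3 × 0.55, A = 0.715 in², y = 0.275 in, Ī = 0.01802396 in⁴.
By symmetry the centroid is at mid-height, ȳ = 4.2 in.
Transfer each piece to the centroidal x-axis using Ī + A·d² with d = y − 4.2:
  web: d = 0 in → contributes +34.5744 in⁴
  top flange (beyond web): d = 3.925 in → contributes +11.03305 in⁴
  bottom flange (beyond web): d = -3.925 in → contributes +11.03305 in⁴
Total I = 56.64049 in⁴.
For the y-axis: x̄ = 0.5456224 in.
Repeating about the centroidal y-axis gives I_y = 1.591752 in⁴.
Polar second moment: J = I_x + I_y = 58.23224 in⁴.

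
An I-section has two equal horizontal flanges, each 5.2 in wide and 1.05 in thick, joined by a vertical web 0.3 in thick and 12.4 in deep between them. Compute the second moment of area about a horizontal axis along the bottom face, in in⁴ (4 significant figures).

Decompose the section into non-overlapping parts with the origin at the bottom-left of its bounding rectangle.
Bottom flange: 5.2 × 1.05, A = 5.46 in², y = 0.525 in, Ī = 0.501638 in⁴.
Web: 0.3 × 12.4, A = 3.72 in², y = 7.25 in, Ī = 47.6656 in⁴.
Top flange: 5.2 × 1.05, A = 5.46 in², y = 13.975 in, Ī = 0.501638 in⁴.
Transfer each piece to a horizontal axis along the bottom face using Ī + A·d² with d = y − 0:
  bottom flange: d = 0.525 in → contributes +2.00655 in⁴
  web: d = 7.25 in → contributes +243.198 in⁴
  top flange: d = 13.975 in → contributes +1066.84 in⁴
Total I = 1312.05 in⁴.

I_base ≈ 1312 in⁴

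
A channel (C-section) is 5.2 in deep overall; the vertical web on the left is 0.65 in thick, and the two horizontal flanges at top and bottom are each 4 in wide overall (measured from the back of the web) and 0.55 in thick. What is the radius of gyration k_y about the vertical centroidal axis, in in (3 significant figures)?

Break the section into simple shapes (no overlaps), measuring from the bottom-left corner of the bounding box.
Web: 0.65 × 5.2, A = 3.38 in², x = 0.325 in, Ī = 0.119 in⁴.
Top flange (beyond web): 3.35 × 0.55, A = 1.8425 in², x = 2.325 in, Ī = 1.7231 in⁴.
Bottom flange (beyond web): 3.35 × 0.55, A = 1.8425 in², x = 2.325 in, Ī = 1.7231 in⁴.
Centroid: x̄ = ΣA·x / ΣA = 1.3682 in.
Transfer each piece to the vertical centroidal axis using Ī + A·d² with d = x − 1.3682:
  web: d = -1.0432 in → contributes +3.7971 in⁴
  top flange (beyond web): d = 0.95683 in → contributes +3.41 in⁴
  bottom flange (beyond web): d = 0.95683 in → contributes +3.41 in⁴
Total I = 10.617 in⁴.
Radius of gyration: k = √(I/A) = √(10.617 / 7.065) = 1.2259 in.

k_y ≈ 1.23 in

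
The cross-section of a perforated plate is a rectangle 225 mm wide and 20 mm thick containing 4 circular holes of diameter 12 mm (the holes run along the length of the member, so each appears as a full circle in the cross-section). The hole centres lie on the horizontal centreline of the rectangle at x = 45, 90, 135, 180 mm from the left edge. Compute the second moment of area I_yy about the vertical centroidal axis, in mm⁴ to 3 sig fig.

I_yy ≈ 1.78 × 10⁷ mm⁴

Break the section into simple shapes (no overlaps), measuring from the bottom-left corner of the bounding box.
Plate: 225 × 20, A = 4 500 mm², x = 112.5 mm, Ī = 18 984 375 mm⁴.
Hole 1 (subtracted): ⌀12, A = 113.1 mm², x = 45 mm, Ī = 1017.9 mm⁴.
Hole 2 (subtracted): ⌀12, A = 113.1 mm², x = 90 mm, Ī = 1017.9 mm⁴.
Hole 3 (subtracted): ⌀12, A = 113.1 mm², x = 135 mm, Ī = 1017.9 mm⁴.
Hole 4 (subtracted): ⌀12, A = 113.1 mm², x = 180 mm, Ī = 1017.9 mm⁴.
By symmetry the centroid is at mid-width, x̄ = 112.5 mm.
Transfer each piece to the vertical centroidal axis using Ī + A·d² with d = x − 112.5:
  plate: d = 0 mm → contributes +18 984 375 mm⁴
  hole 1: d = -67.5 mm → contributes −516 318 mm⁴
  hole 2: d = -22.5 mm → contributes −58 273 mm⁴
  hole 3: d = 22.5 mm → contributes −58 273 mm⁴
  hole 4: d = 67.5 mm → contributes −516 318 mm⁴
Total I = 17 835 193 mm⁴.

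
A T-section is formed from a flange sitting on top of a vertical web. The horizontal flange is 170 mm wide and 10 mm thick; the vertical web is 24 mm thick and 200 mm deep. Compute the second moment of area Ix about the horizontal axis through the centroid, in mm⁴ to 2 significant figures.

Ix ≈ 3.0 × 10⁷ mm⁴

Split into non-overlapping primitives; take the origin at the lower-left of the bounding box.
Flange: 170 × 10, A = 1 700 mm², y = 205 mm, Ī = 14 167 mm⁴.
Web: 24 × 200, A = 4 800 mm², y = 100 mm, Ī = 16 000 000 mm⁴.
Centroid: ȳ = ΣA·y / ΣA = 127.5 mm.
Transfer each piece to the horizontal axis through the centroid using Ī + A·d² with d = y − 127.5:
  flange: d = 77.54 mm → contributes +10 234 929 mm⁴
  web: d = -27.46 mm → contributes +19 619 853 mm⁴
Total I = 29 854 782 mm⁴.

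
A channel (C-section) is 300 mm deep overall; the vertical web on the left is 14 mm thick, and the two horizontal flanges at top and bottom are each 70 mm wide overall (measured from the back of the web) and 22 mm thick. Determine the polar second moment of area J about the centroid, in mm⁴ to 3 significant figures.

Treat the section as a set of non-overlapping primitives; coordinates are from the bounding-box lower-left.
Web: 14 × 300, A = 4 200 mm², y = 150 mm, Ī = 31 500 000 mm⁴.
Top flange (beyond web): 56 × 22, A = 1 232 mm², y = 289 mm, Ī = 49 691 mm⁴.
Bottom flange (beyond web): 56 × 22, A = 1 232 mm², y = 11 mm, Ī = 49 691 mm⁴.
By symmetry the centroid is at mid-height, ȳ = 150 mm.
Transfer each piece to the centroidal x-axis using Ī + A·d² with d = y − 150:
  web: d = 0 mm → contributes +31 500 000 mm⁴
  top flange (beyond web): d = 139 mm → contributes +23 853 163 mm⁴
  bottom flange (beyond web): d = -139 mm → contributes +23 853 163 mm⁴
Total I = 79 206 325 mm⁴.
For the y-axis: x̄ = 19.941 mm.
Repeating about the centroidal y-axis gives I_y = 2 614 878 mm⁴.
Polar second moment: J = I_x + I_y = 81 821 204 mm⁴.

J ≈ 8.18 × 10⁷ mm⁴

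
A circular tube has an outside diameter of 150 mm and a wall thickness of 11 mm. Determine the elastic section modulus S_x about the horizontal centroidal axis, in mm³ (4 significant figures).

S_x ≈ 1.556 × 10⁵ mm³

Break the section into simple shapes (no overlaps), measuring from the bottom-left corner of the bounding box.
Outer circle: ⌀150, A = 17671.5 mm², y = 75 mm, Ī = 24 850 489 mm⁴.
Bore (subtracted): ⌀128, A = 12 868 mm², y = 75 mm, Ī = 13 176 795 mm⁴.
By symmetry the centroid is at mid-height, ȳ = 75 mm.
All pieces are centred on the horizontal centroidal axis, so I = ΣĪ (holes subtracted) = 11 673 694 mm⁴.
Extreme fibre distance c = 75 mm; S = I/c = 155 649 mm³.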